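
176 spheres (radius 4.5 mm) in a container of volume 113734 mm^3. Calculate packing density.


V_sphere = 4/3*pi*4.5^3 = 381.7035 mm^3
Total V = 176*381.7035 = 67179.816 mm^3
PD = 67179.816 / 113734 = 0.591

0.591


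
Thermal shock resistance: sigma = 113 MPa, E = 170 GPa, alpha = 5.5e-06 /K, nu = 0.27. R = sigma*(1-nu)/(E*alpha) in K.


R = 113*(1-0.27)/(170*1000*5.5e-06) = 88 K

88


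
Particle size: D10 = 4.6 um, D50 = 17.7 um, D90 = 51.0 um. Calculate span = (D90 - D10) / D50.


Span = (51.0 - 4.6) / 17.7 = 46.4 / 17.7 = 2.621

2.621


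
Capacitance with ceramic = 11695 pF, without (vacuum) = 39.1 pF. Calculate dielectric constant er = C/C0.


er = 11695 / 39.1 = 299.1

299.1


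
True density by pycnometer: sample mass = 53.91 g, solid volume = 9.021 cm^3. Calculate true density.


TD = 53.91 / 9.021 = 5.976 g/cm^3

5.976


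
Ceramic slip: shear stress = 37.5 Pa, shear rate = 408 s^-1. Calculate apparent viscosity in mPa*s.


eta = tau/gamma * 1000 = 37.5/408 * 1000 = 91.9 mPa*s

91.9


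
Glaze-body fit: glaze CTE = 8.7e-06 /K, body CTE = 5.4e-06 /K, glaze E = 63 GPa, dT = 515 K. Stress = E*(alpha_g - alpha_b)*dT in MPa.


Stress = 63*1000*(8.7e-06 - 5.4e-06)*515 = 107.1 MPa

107.1


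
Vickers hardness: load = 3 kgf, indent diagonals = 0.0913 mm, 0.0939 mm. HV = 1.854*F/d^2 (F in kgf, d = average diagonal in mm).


d_avg = (0.0913+0.0939)/2 = 0.0926 mm
HV = 1.854*3/0.0926^2 = 649

649


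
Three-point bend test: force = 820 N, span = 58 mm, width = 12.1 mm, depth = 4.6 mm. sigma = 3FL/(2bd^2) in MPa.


sigma = 3*820*58/(2*12.1*4.6^2) = 278.6 MPa

278.6


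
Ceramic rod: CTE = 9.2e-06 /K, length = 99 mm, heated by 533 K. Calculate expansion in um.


dL = 9.2e-06 * 99 * 533 * 1000 = 485.456 um

485.456


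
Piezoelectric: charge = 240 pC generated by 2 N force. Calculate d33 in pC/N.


d33 = 240 / 2 = 120.0 pC/N

120.0


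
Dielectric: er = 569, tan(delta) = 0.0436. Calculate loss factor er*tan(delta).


Loss = 569 * 0.0436 = 24.808

24.808


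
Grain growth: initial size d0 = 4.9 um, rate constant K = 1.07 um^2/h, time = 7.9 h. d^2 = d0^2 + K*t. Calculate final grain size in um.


d^2 = 4.9^2 + 1.07*7.9 = 32.463
d = sqrt(32.463) = 5.7 um

5.7


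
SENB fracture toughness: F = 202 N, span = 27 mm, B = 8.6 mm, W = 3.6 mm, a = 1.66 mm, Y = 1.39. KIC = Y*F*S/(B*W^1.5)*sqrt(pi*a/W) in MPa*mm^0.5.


KIC = 1.39*202*27/(8.6*3.6^1.5)*sqrt(pi*1.66/3.6) = 155.33

155.33


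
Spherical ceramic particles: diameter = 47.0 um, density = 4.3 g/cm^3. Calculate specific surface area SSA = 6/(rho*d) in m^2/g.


SSA = 6 / (4.3 * 47.0) = 0.03 m^2/g

0.03


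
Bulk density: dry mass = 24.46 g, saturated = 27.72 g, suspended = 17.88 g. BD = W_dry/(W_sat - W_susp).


BD = 24.46 / (27.72 - 17.88) = 24.46 / 9.84 = 2.486 g/cm^3

2.486


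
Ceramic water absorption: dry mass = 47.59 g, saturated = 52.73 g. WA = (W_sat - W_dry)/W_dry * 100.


WA = (52.73 - 47.59) / 47.59 * 100 = 10.8%

10.8


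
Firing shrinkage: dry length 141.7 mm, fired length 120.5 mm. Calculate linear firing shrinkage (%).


FS = (141.7 - 120.5) / 141.7 * 100 = 14.96%

14.96


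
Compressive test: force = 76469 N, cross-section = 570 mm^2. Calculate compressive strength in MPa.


CS = 76469 / 570 = 134.2 MPa

134.2


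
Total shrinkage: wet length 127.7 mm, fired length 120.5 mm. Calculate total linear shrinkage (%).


TS = (127.7 - 120.5) / 127.7 * 100 = 5.64%

5.64


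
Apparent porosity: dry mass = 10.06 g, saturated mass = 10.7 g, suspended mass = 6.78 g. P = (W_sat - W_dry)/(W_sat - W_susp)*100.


P = (10.7 - 10.06) / (10.7 - 6.78) * 100 = 0.64 / 3.92 * 100 = 16.3%

16.3


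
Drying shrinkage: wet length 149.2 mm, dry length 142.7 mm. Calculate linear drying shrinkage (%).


DS = (149.2 - 142.7) / 149.2 * 100 = 4.36%

4.36


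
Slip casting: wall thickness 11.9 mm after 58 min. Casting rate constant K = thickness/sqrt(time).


K = 11.9 / sqrt(58) = 11.9 / 7.6158 = 1.563 mm/min^0.5

1.563


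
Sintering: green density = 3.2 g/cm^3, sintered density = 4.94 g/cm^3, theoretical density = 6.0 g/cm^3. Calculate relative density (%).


Relative = 4.94 / 6.0 * 100 = 82.3%

82.3


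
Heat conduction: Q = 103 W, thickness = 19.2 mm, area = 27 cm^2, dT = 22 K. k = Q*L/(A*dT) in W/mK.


k = 103*19.2/1000/(27/10000*22) = 33.29 W/mK

33.29


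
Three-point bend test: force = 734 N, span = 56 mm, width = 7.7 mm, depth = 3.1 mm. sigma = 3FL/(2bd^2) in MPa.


sigma = 3*734*56/(2*7.7*3.1^2) = 833.2 MPa

833.2


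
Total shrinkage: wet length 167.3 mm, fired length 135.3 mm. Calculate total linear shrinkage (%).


TS = (167.3 - 135.3) / 167.3 * 100 = 19.13%

19.13


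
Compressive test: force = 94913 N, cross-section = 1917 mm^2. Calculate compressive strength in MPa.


CS = 94913 / 1917 = 49.5 MPa

49.5


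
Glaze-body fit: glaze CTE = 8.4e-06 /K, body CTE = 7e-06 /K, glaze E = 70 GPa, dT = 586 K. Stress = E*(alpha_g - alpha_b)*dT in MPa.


Stress = 70*1000*(8.4e-06 - 7e-06)*586 = 57.4 MPa

57.4


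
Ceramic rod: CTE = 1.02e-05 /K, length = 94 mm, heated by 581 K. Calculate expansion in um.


dL = 1.02e-05 * 94 * 581 * 1000 = 557.063 um

557.063


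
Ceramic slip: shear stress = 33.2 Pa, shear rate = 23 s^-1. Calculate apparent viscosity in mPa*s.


eta = tau/gamma * 1000 = 33.2/23 * 1000 = 1443.5 mPa*s

1443.5


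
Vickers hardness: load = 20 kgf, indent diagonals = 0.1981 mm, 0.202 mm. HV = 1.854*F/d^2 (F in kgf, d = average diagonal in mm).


d_avg = (0.1981+0.202)/2 = 0.20005 mm
HV = 1.854*20/0.20005^2 = 927

927


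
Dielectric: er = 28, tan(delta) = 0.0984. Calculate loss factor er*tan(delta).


Loss = 28 * 0.0984 = 2.755

2.755


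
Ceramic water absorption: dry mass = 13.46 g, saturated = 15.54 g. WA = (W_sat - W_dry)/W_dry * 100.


WA = (15.54 - 13.46) / 13.46 * 100 = 15.45%

15.45


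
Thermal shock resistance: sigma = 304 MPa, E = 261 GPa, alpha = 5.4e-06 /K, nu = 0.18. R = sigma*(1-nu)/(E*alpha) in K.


R = 304*(1-0.18)/(261*1000*5.4e-06) = 177 K

177


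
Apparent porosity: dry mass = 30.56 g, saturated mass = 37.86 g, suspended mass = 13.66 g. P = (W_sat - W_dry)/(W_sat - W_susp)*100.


P = (37.86 - 30.56) / (37.86 - 13.66) * 100 = 7.3 / 24.2 * 100 = 30.2%

30.2


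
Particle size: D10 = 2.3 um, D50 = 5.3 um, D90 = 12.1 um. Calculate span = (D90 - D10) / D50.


Span = (12.1 - 2.3) / 5.3 = 9.8 / 5.3 = 1.849

1.849


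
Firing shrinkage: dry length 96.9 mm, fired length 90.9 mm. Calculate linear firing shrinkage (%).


FS = (96.9 - 90.9) / 96.9 * 100 = 6.19%

6.19


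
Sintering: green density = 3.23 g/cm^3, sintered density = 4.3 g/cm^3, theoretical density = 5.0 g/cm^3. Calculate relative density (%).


Relative = 4.3 / 5.0 * 100 = 86.0%

86.0


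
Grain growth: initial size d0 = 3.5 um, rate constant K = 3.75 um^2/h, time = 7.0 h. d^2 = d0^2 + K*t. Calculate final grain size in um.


d^2 = 3.5^2 + 3.75*7.0 = 38.5
d = sqrt(38.5) = 6.2 um

6.2


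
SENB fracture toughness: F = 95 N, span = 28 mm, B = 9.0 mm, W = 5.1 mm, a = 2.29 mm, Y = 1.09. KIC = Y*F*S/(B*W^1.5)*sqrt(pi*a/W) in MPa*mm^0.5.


KIC = 1.09*95*28/(9.0*5.1^1.5)*sqrt(pi*2.29/5.1) = 33.22

33.22


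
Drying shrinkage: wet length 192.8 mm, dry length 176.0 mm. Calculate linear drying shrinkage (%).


DS = (192.8 - 176.0) / 192.8 * 100 = 8.71%

8.71


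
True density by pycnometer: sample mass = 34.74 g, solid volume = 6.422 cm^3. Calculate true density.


TD = 34.74 / 6.422 = 5.41 g/cm^3

5.41


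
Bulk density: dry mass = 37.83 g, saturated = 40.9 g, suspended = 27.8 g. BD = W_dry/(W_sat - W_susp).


BD = 37.83 / (40.9 - 27.8) = 37.83 / 13.1 = 2.888 g/cm^3

2.888


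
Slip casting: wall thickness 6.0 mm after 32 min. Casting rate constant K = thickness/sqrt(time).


K = 6.0 / sqrt(32) = 6.0 / 5.6569 = 1.061 mm/min^0.5

1.061


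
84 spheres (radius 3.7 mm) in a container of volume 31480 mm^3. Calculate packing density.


V_sphere = 4/3*pi*3.7^3 = 212.1748 mm^3
Total V = 84*212.1748 = 17822.6832 mm^3
PD = 17822.6832 / 31480 = 0.566

0.566


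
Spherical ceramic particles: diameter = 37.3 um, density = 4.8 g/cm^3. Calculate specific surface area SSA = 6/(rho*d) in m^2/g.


SSA = 6 / (4.8 * 37.3) = 0.034 m^2/g

0.034


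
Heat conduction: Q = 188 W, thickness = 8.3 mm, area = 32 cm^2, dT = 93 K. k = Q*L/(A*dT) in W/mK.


k = 188*8.3/1000/(32/10000*93) = 5.24 W/mK

5.24


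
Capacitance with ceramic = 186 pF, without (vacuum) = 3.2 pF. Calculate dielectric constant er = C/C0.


er = 186 / 3.2 = 58.13

58.13


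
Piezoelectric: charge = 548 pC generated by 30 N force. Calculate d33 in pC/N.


d33 = 548 / 30 = 18.3 pC/N

18.3


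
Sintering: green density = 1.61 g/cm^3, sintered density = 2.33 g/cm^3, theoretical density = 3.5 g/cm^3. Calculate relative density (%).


Relative = 2.33 / 3.5 * 100 = 66.6%

66.6


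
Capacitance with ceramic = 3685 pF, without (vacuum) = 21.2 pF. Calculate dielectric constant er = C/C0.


er = 3685 / 21.2 = 173.82

173.82


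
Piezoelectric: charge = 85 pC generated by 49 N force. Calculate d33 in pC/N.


d33 = 85 / 49 = 1.7 pC/N

1.7


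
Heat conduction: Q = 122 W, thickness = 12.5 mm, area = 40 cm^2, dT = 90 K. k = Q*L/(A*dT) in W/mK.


k = 122*12.5/1000/(40/10000*90) = 4.24 W/mK

4.24


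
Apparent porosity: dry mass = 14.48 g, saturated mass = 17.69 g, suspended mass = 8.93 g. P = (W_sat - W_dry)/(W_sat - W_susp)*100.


P = (17.69 - 14.48) / (17.69 - 8.93) * 100 = 3.21 / 8.76 * 100 = 36.6%

36.6


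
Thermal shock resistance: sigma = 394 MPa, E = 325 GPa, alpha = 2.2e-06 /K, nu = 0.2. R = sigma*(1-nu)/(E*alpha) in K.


R = 394*(1-0.2)/(325*1000*2.2e-06) = 441 K

441


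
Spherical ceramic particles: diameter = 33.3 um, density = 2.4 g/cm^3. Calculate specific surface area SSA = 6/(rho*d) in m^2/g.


SSA = 6 / (2.4 * 33.3) = 0.075 m^2/g

0.075


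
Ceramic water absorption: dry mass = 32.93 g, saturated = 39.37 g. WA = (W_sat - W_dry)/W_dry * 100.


WA = (39.37 - 32.93) / 32.93 * 100 = 19.56%

19.56


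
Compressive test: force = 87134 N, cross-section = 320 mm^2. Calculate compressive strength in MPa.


CS = 87134 / 320 = 272.3 MPa

272.3


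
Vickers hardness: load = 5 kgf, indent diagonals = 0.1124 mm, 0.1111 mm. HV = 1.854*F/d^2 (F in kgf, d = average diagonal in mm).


d_avg = (0.1124+0.1111)/2 = 0.11175 mm
HV = 1.854*5/0.11175^2 = 742

742


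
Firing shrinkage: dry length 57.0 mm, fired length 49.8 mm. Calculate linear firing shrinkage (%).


FS = (57.0 - 49.8) / 57.0 * 100 = 12.63%

12.63


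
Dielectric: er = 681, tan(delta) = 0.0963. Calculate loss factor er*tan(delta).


Loss = 681 * 0.0963 = 65.58

65.58


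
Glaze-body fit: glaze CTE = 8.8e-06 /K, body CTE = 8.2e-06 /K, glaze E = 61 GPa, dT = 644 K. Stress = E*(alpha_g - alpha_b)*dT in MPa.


Stress = 61*1000*(8.8e-06 - 8.2e-06)*644 = 23.6 MPa

23.6


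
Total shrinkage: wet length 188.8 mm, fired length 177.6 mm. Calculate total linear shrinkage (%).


TS = (188.8 - 177.6) / 188.8 * 100 = 5.93%

5.93


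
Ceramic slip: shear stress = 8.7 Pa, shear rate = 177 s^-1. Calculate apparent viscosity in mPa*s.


eta = tau/gamma * 1000 = 8.7/177 * 1000 = 49.2 mPa*s

49.2


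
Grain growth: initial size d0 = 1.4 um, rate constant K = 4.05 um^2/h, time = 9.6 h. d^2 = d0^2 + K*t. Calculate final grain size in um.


d^2 = 1.4^2 + 4.05*9.6 = 40.84
d = sqrt(40.84) = 6.39 um

6.39


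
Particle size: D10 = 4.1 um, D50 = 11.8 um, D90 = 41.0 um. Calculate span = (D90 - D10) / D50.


Span = (41.0 - 4.1) / 11.8 = 36.9 / 11.8 = 3.127

3.127


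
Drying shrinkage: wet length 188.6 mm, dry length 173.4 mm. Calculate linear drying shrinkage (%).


DS = (188.6 - 173.4) / 188.6 * 100 = 8.06%

8.06


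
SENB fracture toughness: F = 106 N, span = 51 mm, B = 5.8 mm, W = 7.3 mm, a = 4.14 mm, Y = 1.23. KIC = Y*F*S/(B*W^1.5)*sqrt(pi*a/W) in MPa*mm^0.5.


KIC = 1.23*106*51/(5.8*7.3^1.5)*sqrt(pi*4.14/7.3) = 77.59

77.59


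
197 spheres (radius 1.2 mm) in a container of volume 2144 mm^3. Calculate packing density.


V_sphere = 4/3*pi*1.2^3 = 7.2382 mm^3
Total V = 197*7.2382 = 1425.9254 mm^3
PD = 1425.9254 / 2144 = 0.665

0.665


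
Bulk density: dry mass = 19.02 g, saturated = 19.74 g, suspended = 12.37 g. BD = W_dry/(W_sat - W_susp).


BD = 19.02 / (19.74 - 12.37) = 19.02 / 7.37 = 2.581 g/cm^3

2.581


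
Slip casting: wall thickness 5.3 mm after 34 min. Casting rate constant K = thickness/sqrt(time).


K = 5.3 / sqrt(34) = 5.3 / 5.831 = 0.909 mm/min^0.5

0.909


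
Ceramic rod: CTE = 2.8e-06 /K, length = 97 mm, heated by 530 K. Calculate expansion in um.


dL = 2.8e-06 * 97 * 530 * 1000 = 143.948 um

143.948


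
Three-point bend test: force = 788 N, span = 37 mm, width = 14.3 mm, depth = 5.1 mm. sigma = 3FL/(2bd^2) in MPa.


sigma = 3*788*37/(2*14.3*5.1^2) = 117.6 MPa

117.6


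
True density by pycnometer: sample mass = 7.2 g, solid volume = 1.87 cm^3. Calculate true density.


TD = 7.2 / 1.87 = 3.85 g/cm^3

3.85


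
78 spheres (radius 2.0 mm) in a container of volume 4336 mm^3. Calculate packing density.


V_sphere = 4/3*pi*2.0^3 = 33.5103 mm^3
Total V = 78*33.5103 = 2613.8034 mm^3
PD = 2613.8034 / 4336 = 0.603

0.603


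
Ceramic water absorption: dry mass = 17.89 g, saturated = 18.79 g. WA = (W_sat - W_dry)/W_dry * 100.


WA = (18.79 - 17.89) / 17.89 * 100 = 5.03%

5.03


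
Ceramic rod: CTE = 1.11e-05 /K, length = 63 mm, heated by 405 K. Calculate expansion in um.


dL = 1.11e-05 * 63 * 405 * 1000 = 283.217 um

283.217


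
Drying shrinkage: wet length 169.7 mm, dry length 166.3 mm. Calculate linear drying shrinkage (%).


DS = (169.7 - 166.3) / 169.7 * 100 = 2.0%

2.0


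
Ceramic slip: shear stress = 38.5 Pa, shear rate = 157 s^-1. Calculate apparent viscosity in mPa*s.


eta = tau/gamma * 1000 = 38.5/157 * 1000 = 245.2 mPa*s

245.2


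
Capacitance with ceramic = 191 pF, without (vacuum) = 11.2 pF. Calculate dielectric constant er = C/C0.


er = 191 / 11.2 = 17.05

17.05


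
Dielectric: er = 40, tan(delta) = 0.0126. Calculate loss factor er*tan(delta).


Loss = 40 * 0.0126 = 0.504

0.504


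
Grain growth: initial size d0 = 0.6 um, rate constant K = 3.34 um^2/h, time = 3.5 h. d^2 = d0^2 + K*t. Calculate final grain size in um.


d^2 = 0.6^2 + 3.34*3.5 = 12.05
d = sqrt(12.05) = 3.47 um

3.47


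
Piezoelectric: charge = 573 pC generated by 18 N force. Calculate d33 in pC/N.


d33 = 573 / 18 = 31.8 pC/N

31.8


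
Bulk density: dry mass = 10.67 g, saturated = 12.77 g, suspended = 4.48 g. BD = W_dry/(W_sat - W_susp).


BD = 10.67 / (12.77 - 4.48) = 10.67 / 8.29 = 1.287 g/cm^3

1.287


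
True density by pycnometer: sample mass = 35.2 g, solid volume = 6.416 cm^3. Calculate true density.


TD = 35.2 / 6.416 = 5.486 g/cm^3

5.486


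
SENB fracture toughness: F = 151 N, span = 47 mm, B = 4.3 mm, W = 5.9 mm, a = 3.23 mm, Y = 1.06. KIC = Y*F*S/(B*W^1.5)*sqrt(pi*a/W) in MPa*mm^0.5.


KIC = 1.06*151*47/(4.3*5.9^1.5)*sqrt(pi*3.23/5.9) = 160.1

160.1


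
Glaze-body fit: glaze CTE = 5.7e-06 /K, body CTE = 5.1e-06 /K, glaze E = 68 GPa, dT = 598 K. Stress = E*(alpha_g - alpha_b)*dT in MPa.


Stress = 68*1000*(5.7e-06 - 5.1e-06)*598 = 24.4 MPa

24.4


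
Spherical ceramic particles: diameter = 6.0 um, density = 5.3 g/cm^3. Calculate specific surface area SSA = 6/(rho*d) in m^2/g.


SSA = 6 / (5.3 * 6.0) = 0.189 m^2/g

0.189


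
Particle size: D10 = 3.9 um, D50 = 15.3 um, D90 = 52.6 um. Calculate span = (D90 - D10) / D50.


Span = (52.6 - 3.9) / 15.3 = 48.7 / 15.3 = 3.183

3.183


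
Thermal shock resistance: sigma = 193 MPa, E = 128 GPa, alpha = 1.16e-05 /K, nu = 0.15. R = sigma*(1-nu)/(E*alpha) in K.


R = 193*(1-0.15)/(128*1000*1.16e-05) = 110 K

110


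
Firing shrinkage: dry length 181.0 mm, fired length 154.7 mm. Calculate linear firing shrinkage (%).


FS = (181.0 - 154.7) / 181.0 * 100 = 14.53%

14.53


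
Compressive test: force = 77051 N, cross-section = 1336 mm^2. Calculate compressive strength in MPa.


CS = 77051 / 1336 = 57.7 MPa

57.7


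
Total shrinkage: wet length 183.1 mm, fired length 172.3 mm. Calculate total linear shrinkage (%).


TS = (183.1 - 172.3) / 183.1 * 100 = 5.9%

5.9


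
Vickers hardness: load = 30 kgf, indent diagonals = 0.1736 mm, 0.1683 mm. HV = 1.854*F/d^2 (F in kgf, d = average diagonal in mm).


d_avg = (0.1736+0.1683)/2 = 0.17095 mm
HV = 1.854*30/0.17095^2 = 1903

1903


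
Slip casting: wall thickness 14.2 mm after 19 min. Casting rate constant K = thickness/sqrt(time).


K = 14.2 / sqrt(19) = 14.2 / 4.3589 = 3.258 mm/min^0.5

3.258


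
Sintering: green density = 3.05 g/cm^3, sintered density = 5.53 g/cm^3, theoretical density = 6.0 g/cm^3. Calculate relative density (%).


Relative = 5.53 / 6.0 * 100 = 92.2%

92.2


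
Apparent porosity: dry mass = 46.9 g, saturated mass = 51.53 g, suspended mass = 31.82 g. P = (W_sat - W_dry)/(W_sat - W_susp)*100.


P = (51.53 - 46.9) / (51.53 - 31.82) * 100 = 4.63 / 19.71 * 100 = 23.5%

23.5


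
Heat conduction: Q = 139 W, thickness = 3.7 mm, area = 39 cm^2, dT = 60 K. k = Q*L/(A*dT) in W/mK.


k = 139*3.7/1000/(39/10000*60) = 2.2 W/mK

2.2


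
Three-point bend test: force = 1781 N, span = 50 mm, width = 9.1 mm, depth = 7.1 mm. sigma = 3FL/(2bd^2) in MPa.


sigma = 3*1781*50/(2*9.1*7.1^2) = 291.2 MPa

291.2


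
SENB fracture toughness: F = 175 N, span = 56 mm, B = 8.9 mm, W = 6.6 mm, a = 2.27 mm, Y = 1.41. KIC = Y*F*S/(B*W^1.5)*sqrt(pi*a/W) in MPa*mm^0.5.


KIC = 1.41*175*56/(8.9*6.6^1.5)*sqrt(pi*2.27/6.6) = 95.18

95.18


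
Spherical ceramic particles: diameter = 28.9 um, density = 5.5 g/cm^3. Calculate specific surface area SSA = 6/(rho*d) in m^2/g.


SSA = 6 / (5.5 * 28.9) = 0.038 m^2/g

0.038


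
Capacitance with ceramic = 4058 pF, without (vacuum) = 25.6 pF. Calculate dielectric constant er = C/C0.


er = 4058 / 25.6 = 158.52

158.52


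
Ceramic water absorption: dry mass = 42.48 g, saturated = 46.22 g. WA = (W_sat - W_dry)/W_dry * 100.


WA = (46.22 - 42.48) / 42.48 * 100 = 8.8%

8.8


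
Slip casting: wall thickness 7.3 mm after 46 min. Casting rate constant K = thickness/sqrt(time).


K = 7.3 / sqrt(46) = 7.3 / 6.7823 = 1.076 mm/min^0.5

1.076


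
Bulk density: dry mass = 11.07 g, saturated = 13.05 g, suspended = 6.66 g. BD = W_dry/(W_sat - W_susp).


BD = 11.07 / (13.05 - 6.66) = 11.07 / 6.39 = 1.732 g/cm^3

1.732


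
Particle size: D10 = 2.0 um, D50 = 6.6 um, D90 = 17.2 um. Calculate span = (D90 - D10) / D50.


Span = (17.2 - 2.0) / 6.6 = 15.2 / 6.6 = 2.303

2.303


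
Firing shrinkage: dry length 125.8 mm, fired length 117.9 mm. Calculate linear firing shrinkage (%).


FS = (125.8 - 117.9) / 125.8 * 100 = 6.28%

6.28


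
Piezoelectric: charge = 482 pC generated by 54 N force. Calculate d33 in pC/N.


d33 = 482 / 54 = 8.9 pC/N

8.9


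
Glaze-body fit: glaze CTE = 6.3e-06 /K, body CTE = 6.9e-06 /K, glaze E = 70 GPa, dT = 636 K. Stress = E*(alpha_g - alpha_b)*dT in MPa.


Stress = 70*1000*(6.3e-06 - 6.9e-06)*636 = -26.7 MPa

-26.7


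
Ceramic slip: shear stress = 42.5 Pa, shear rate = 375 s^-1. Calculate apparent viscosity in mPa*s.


eta = tau/gamma * 1000 = 42.5/375 * 1000 = 113.3 mPa*s

113.3


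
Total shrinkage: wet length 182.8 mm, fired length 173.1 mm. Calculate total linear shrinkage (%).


TS = (182.8 - 173.1) / 182.8 * 100 = 5.31%

5.31


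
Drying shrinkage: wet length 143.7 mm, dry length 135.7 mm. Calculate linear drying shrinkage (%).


DS = (143.7 - 135.7) / 143.7 * 100 = 5.57%

5.57


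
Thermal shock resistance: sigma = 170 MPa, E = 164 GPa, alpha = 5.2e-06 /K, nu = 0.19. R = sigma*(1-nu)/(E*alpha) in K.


R = 170*(1-0.19)/(164*1000*5.2e-06) = 161 K

161


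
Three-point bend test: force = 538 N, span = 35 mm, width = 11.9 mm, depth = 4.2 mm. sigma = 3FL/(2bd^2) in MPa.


sigma = 3*538*35/(2*11.9*4.2^2) = 134.6 MPa

134.6


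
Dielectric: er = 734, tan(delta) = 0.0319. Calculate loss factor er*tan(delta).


Loss = 734 * 0.0319 = 23.415

23.415


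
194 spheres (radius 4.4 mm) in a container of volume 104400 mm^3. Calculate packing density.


V_sphere = 4/3*pi*4.4^3 = 356.8179 mm^3
Total V = 194*356.8179 = 69222.6726 mm^3
PD = 69222.6726 / 104400 = 0.663

0.663


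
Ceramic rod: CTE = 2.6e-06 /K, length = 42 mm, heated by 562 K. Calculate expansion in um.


dL = 2.6e-06 * 42 * 562 * 1000 = 61.37 um

61.37


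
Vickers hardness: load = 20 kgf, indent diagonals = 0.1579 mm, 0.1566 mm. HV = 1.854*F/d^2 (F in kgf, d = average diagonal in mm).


d_avg = (0.1579+0.1566)/2 = 0.15725 mm
HV = 1.854*20/0.15725^2 = 1500

1500


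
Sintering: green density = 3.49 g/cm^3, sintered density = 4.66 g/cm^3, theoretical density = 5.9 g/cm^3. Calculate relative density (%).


Relative = 4.66 / 5.9 * 100 = 79.0%

79.0


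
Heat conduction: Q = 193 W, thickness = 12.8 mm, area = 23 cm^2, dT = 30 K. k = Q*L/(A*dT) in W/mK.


k = 193*12.8/1000/(23/10000*30) = 35.8 W/mK

35.8


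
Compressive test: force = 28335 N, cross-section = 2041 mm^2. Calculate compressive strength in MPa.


CS = 28335 / 2041 = 13.9 MPa

13.9


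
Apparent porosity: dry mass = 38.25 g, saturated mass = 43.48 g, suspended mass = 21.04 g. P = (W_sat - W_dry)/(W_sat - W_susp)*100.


P = (43.48 - 38.25) / (43.48 - 21.04) * 100 = 5.23 / 22.44 * 100 = 23.3%

23.3


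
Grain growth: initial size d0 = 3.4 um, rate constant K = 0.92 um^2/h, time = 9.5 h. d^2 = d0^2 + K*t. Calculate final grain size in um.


d^2 = 3.4^2 + 0.92*9.5 = 20.3
d = sqrt(20.3) = 4.51 um

4.51


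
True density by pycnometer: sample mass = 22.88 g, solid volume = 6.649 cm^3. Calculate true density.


TD = 22.88 / 6.649 = 3.441 g/cm^3

3.441


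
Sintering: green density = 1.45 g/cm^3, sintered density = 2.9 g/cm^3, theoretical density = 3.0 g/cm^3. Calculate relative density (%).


Relative = 2.9 / 3.0 * 100 = 96.7%

96.7


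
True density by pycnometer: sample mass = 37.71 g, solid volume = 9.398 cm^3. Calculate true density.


TD = 37.71 / 9.398 = 4.013 g/cm^3

4.013


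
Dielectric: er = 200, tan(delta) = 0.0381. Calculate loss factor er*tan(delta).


Loss = 200 * 0.0381 = 7.62

7.62


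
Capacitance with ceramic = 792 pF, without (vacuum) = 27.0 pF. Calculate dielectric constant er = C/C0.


er = 792 / 27.0 = 29.33

29.33


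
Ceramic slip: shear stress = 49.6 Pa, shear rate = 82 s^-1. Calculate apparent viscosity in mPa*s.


eta = tau/gamma * 1000 = 49.6/82 * 1000 = 604.9 mPa*s

604.9


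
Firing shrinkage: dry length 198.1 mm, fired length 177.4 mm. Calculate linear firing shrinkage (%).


FS = (198.1 - 177.4) / 198.1 * 100 = 10.45%

10.45


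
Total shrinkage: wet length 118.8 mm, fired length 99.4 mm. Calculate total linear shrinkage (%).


TS = (118.8 - 99.4) / 118.8 * 100 = 16.33%

16.33


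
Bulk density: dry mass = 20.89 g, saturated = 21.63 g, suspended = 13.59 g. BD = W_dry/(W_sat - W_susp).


BD = 20.89 / (21.63 - 13.59) = 20.89 / 8.04 = 2.598 g/cm^3

2.598


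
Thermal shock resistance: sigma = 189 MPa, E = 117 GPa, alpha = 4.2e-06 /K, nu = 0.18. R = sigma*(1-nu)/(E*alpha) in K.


R = 189*(1-0.18)/(117*1000*4.2e-06) = 315 K

315


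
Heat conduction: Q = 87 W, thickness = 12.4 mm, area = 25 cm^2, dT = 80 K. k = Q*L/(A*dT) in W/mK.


k = 87*12.4/1000/(25/10000*80) = 5.39 W/mK

5.39


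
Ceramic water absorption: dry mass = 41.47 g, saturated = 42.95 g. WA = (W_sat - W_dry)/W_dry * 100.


WA = (42.95 - 41.47) / 41.47 * 100 = 3.57%

3.57


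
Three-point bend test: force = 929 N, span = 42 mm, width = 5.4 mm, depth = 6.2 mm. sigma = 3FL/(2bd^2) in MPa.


sigma = 3*929*42/(2*5.4*6.2^2) = 282.0 MPa

282.0


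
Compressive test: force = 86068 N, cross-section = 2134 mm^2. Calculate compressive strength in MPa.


CS = 86068 / 2134 = 40.3 MPa

40.3


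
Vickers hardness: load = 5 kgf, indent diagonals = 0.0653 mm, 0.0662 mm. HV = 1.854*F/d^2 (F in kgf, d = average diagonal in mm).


d_avg = (0.0653+0.0662)/2 = 0.06575 mm
HV = 1.854*5/0.06575^2 = 2144

2144


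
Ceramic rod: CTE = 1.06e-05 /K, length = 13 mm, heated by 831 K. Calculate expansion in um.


dL = 1.06e-05 * 13 * 831 * 1000 = 114.512 um

114.512


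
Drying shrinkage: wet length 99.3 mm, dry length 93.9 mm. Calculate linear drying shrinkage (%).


DS = (99.3 - 93.9) / 99.3 * 100 = 5.44%

5.44


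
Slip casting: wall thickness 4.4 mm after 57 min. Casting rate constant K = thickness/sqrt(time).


K = 4.4 / sqrt(57) = 4.4 / 7.5498 = 0.583 mm/min^0.5

0.583


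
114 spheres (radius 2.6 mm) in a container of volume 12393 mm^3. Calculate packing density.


V_sphere = 4/3*pi*2.6^3 = 73.6222 mm^3
Total V = 114*73.6222 = 8392.9308 mm^3
PD = 8392.9308 / 12393 = 0.677

0.677


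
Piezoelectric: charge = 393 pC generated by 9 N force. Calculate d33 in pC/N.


d33 = 393 / 9 = 43.7 pC/N

43.7


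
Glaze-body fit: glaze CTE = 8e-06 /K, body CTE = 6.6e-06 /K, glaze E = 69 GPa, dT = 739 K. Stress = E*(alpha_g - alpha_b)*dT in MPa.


Stress = 69*1000*(8e-06 - 6.6e-06)*739 = 71.4 MPa

71.4


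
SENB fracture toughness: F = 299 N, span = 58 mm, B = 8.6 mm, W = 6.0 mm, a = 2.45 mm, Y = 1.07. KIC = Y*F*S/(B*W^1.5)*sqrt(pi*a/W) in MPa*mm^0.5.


KIC = 1.07*299*58/(8.6*6.0^1.5)*sqrt(pi*2.45/6.0) = 166.28

166.28


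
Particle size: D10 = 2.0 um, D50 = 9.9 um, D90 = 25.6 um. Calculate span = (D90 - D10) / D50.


Span = (25.6 - 2.0) / 9.9 = 23.6 / 9.9 = 2.384

2.384


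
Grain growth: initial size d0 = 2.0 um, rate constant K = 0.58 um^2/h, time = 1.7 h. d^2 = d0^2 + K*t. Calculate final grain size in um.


d^2 = 2.0^2 + 0.58*1.7 = 4.986
d = sqrt(4.986) = 2.23 um

2.23


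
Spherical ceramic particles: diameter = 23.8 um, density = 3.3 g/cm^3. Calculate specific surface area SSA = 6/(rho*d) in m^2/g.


SSA = 6 / (3.3 * 23.8) = 0.076 m^2/g

0.076


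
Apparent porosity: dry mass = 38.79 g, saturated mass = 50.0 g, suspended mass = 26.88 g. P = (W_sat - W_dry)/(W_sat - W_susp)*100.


P = (50.0 - 38.79) / (50.0 - 26.88) * 100 = 11.21 / 23.12 * 100 = 48.5%

48.5


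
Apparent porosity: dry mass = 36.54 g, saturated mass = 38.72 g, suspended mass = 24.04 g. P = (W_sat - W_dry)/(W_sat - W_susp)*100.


P = (38.72 - 36.54) / (38.72 - 24.04) * 100 = 2.18 / 14.68 * 100 = 14.9%

14.9


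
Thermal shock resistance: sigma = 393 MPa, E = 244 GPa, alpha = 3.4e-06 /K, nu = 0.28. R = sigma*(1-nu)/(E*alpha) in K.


R = 393*(1-0.28)/(244*1000*3.4e-06) = 341 K

341


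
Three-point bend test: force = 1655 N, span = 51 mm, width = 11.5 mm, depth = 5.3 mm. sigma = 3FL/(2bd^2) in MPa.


sigma = 3*1655*51/(2*11.5*5.3^2) = 391.9 MPa

391.9


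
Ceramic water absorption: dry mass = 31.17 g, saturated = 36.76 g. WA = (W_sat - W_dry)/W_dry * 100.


WA = (36.76 - 31.17) / 31.17 * 100 = 17.93%

17.93


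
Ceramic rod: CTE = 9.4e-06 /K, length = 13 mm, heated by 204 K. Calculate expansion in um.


dL = 9.4e-06 * 13 * 204 * 1000 = 24.929 um

24.929


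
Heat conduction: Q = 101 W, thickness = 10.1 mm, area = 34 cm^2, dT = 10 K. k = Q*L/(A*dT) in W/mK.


k = 101*10.1/1000/(34/10000*10) = 30.0 W/mK

30.0


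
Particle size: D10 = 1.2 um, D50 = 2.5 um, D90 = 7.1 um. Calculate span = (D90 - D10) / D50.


Span = (7.1 - 1.2) / 2.5 = 5.9 / 2.5 = 2.36

2.36


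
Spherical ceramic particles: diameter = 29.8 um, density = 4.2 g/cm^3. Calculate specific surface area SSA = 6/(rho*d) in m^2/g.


SSA = 6 / (4.2 * 29.8) = 0.048 m^2/g

0.048


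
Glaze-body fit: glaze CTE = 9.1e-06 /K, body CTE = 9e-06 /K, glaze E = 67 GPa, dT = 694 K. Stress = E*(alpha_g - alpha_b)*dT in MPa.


Stress = 67*1000*(9.1e-06 - 9e-06)*694 = 4.6 MPa

4.6


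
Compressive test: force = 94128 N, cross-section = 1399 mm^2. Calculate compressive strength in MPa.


CS = 94128 / 1399 = 67.3 MPa

67.3


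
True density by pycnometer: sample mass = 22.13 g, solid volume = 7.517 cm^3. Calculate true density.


TD = 22.13 / 7.517 = 2.944 g/cm^3

2.944


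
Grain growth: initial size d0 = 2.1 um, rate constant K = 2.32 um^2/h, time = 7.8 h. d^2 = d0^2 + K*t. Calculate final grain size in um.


d^2 = 2.1^2 + 2.32*7.8 = 22.506
d = sqrt(22.506) = 4.74 um

4.74


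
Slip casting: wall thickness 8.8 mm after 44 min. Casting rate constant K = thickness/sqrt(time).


K = 8.8 / sqrt(44) = 8.8 / 6.6332 = 1.327 mm/min^0.5

1.327


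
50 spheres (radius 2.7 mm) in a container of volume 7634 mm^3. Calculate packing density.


V_sphere = 4/3*pi*2.7^3 = 82.448 mm^3
Total V = 50*82.448 = 4122.4 mm^3
PD = 4122.4 / 7634 = 0.54

0.54


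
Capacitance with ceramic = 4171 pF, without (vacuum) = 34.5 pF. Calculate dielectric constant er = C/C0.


er = 4171 / 34.5 = 120.9

120.9


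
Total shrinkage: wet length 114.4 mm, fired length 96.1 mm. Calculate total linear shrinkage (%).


TS = (114.4 - 96.1) / 114.4 * 100 = 16.0%

16.0


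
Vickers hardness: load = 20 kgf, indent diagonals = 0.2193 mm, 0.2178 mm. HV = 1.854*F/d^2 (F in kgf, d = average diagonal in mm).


d_avg = (0.2193+0.2178)/2 = 0.21855 mm
HV = 1.854*20/0.21855^2 = 776

776


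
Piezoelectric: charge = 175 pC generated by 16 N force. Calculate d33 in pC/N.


d33 = 175 / 16 = 10.9 pC/N

10.9


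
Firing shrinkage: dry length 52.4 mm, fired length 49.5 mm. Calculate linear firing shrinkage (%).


FS = (52.4 - 49.5) / 52.4 * 100 = 5.53%

5.53


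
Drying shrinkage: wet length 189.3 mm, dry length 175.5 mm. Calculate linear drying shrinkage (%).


DS = (189.3 - 175.5) / 189.3 * 100 = 7.29%

7.29


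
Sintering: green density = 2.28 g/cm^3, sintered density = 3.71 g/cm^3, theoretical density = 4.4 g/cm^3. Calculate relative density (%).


Relative = 3.71 / 4.4 * 100 = 84.3%

84.3


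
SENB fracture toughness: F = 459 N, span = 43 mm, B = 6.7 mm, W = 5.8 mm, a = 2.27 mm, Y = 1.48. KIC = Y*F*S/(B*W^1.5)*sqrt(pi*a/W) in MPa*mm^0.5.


KIC = 1.48*459*43/(6.7*5.8^1.5)*sqrt(pi*2.27/5.8) = 346.1

346.1


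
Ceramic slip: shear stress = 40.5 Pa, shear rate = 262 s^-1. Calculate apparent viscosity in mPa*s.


eta = tau/gamma * 1000 = 40.5/262 * 1000 = 154.6 mPa*s

154.6


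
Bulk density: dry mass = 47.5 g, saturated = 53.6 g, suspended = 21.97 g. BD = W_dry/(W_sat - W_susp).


BD = 47.5 / (53.6 - 21.97) = 47.5 / 31.63 = 1.502 g/cm^3

1.502


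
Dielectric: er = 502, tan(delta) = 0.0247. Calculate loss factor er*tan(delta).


Loss = 502 * 0.0247 = 12.399

12.399


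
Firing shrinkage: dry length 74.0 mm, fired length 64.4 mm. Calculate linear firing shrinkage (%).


FS = (74.0 - 64.4) / 74.0 * 100 = 12.97%

12.97


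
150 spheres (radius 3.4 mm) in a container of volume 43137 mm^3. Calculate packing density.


V_sphere = 4/3*pi*3.4^3 = 164.6362 mm^3
Total V = 150*164.6362 = 24695.43 mm^3
PD = 24695.43 / 43137 = 0.572

0.572


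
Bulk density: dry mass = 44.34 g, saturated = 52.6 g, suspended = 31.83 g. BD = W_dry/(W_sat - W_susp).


BD = 44.34 / (52.6 - 31.83) = 44.34 / 20.77 = 2.135 g/cm^3

2.135


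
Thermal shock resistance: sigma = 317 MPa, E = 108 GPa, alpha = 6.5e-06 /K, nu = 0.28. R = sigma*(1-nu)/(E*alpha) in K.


R = 317*(1-0.28)/(108*1000*6.5e-06) = 325 K

325


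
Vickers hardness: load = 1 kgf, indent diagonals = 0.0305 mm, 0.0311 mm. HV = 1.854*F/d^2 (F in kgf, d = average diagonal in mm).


d_avg = (0.0305+0.0311)/2 = 0.0308 mm
HV = 1.854*1/0.0308^2 = 1954

1954


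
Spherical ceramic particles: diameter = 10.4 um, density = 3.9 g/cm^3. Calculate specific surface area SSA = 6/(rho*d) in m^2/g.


SSA = 6 / (3.9 * 10.4) = 0.148 m^2/g

0.148


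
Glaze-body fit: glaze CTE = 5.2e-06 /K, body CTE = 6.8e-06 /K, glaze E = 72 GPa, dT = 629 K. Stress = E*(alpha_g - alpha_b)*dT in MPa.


Stress = 72*1000*(5.2e-06 - 6.8e-06)*629 = -72.5 MPa

-72.5


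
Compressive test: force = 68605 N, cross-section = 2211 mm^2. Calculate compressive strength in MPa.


CS = 68605 / 2211 = 31.0 MPa

31.0


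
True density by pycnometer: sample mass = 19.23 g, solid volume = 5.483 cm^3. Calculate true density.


TD = 19.23 / 5.483 = 3.507 g/cm^3

3.507


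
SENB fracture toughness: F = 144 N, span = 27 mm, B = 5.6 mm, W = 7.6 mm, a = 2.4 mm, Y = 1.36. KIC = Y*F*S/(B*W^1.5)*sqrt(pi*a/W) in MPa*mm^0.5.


KIC = 1.36*144*27/(5.6*7.6^1.5)*sqrt(pi*2.4/7.6) = 44.89

44.89


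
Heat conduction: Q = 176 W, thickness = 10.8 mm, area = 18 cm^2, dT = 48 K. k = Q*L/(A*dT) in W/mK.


k = 176*10.8/1000/(18/10000*48) = 22.0 W/mK

22.0


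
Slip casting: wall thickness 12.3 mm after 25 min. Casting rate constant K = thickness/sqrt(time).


K = 12.3 / sqrt(25) = 12.3 / 5.0 = 2.46 mm/min^0.5

2.46


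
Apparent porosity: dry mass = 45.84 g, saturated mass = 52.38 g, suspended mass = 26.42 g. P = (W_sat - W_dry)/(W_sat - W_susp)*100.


P = (52.38 - 45.84) / (52.38 - 26.42) * 100 = 6.54 / 25.96 * 100 = 25.2%

25.2


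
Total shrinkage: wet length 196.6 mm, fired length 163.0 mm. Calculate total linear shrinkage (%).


TS = (196.6 - 163.0) / 196.6 * 100 = 17.09%

17.09


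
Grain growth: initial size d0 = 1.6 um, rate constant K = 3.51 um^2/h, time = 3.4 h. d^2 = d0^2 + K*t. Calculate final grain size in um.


d^2 = 1.6^2 + 3.51*3.4 = 14.494
d = sqrt(14.494) = 3.81 um

3.81


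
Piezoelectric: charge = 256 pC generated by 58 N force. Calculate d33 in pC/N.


d33 = 256 / 58 = 4.4 pC/N

4.4


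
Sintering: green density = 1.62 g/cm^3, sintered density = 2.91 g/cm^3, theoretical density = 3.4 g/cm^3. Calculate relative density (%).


Relative = 2.91 / 3.4 * 100 = 85.6%

85.6


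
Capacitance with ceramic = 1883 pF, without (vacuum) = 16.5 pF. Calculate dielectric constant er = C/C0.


er = 1883 / 16.5 = 114.12

114.12


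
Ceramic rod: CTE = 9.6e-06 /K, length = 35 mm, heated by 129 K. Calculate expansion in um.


dL = 9.6e-06 * 35 * 129 * 1000 = 43.344 um

43.344


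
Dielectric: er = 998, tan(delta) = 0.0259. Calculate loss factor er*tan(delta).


Loss = 998 * 0.0259 = 25.848

25.848


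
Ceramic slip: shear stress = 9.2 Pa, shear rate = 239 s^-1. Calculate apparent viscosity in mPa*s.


eta = tau/gamma * 1000 = 9.2/239 * 1000 = 38.5 mPa*s

38.5


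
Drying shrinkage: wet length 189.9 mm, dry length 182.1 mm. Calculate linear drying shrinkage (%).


DS = (189.9 - 182.1) / 189.9 * 100 = 4.11%

4.11


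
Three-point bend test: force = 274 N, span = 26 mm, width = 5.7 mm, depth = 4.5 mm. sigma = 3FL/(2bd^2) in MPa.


sigma = 3*274*26/(2*5.7*4.5^2) = 92.6 MPa

92.6


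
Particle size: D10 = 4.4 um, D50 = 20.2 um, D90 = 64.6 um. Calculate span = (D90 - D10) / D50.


Span = (64.6 - 4.4) / 20.2 = 60.2 / 20.2 = 2.98

2.98


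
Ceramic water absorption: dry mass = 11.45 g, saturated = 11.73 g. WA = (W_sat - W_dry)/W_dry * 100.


WA = (11.73 - 11.45) / 11.45 * 100 = 2.45%

2.45


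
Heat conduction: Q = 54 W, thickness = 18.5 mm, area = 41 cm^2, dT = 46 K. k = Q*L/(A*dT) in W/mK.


k = 54*18.5/1000/(41/10000*46) = 5.3 W/mK

5.3


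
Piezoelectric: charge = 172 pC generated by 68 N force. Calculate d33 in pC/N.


d33 = 172 / 68 = 2.5 pC/N

2.5


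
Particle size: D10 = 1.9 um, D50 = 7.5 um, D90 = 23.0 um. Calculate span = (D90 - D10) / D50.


Span = (23.0 - 1.9) / 7.5 = 21.1 / 7.5 = 2.813

2.813


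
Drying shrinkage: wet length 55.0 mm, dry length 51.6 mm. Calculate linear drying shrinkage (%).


DS = (55.0 - 51.6) / 55.0 * 100 = 6.18%

6.18


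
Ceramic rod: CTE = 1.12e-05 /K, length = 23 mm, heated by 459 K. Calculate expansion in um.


dL = 1.12e-05 * 23 * 459 * 1000 = 118.238 um

118.238


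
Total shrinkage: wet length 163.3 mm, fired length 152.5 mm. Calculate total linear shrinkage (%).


TS = (163.3 - 152.5) / 163.3 * 100 = 6.61%

6.61


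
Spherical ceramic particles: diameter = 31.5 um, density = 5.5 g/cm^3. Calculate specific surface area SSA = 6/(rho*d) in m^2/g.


SSA = 6 / (5.5 * 31.5) = 0.035 m^2/g

0.035


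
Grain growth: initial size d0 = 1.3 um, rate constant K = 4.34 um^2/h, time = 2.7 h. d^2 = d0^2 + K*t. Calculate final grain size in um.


d^2 = 1.3^2 + 4.34*2.7 = 13.408
d = sqrt(13.408) = 3.66 um

3.66


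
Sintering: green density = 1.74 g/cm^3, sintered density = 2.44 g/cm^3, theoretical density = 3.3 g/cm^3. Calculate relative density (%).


Relative = 2.44 / 3.3 * 100 = 73.9%

73.9


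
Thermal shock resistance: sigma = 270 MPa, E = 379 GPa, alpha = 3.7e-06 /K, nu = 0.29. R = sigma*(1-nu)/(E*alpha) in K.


R = 270*(1-0.29)/(379*1000*3.7e-06) = 137 K

137


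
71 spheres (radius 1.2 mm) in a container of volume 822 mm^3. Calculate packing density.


V_sphere = 4/3*pi*1.2^3 = 7.2382 mm^3
Total V = 71*7.2382 = 513.9122 mm^3
PD = 513.9122 / 822 = 0.625

0.625


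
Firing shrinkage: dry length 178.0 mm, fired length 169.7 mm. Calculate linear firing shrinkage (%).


FS = (178.0 - 169.7) / 178.0 * 100 = 4.66%

4.66


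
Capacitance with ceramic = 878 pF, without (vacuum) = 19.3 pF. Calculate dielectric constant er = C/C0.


er = 878 / 19.3 = 45.49

45.49


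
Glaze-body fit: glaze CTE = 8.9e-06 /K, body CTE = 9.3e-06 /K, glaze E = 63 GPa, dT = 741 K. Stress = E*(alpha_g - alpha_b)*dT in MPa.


Stress = 63*1000*(8.9e-06 - 9.3e-06)*741 = -18.7 MPa

-18.7


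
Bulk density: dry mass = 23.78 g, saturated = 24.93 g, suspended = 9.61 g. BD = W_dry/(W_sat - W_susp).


BD = 23.78 / (24.93 - 9.61) = 23.78 / 15.32 = 1.552 g/cm^3

1.552


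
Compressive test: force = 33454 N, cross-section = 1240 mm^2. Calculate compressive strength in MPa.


CS = 33454 / 1240 = 27.0 MPa

27.0


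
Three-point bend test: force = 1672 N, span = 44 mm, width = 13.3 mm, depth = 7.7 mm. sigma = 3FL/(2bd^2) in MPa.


sigma = 3*1672*44/(2*13.3*7.7^2) = 139.9 MPa

139.9


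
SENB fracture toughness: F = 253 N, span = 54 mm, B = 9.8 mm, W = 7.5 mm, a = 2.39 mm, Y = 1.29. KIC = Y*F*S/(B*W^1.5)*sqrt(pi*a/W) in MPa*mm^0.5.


KIC = 1.29*253*54/(9.8*7.5^1.5)*sqrt(pi*2.39/7.5) = 87.61

87.61


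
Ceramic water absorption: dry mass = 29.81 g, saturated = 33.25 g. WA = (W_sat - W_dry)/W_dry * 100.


WA = (33.25 - 29.81) / 29.81 * 100 = 11.54%

11.54


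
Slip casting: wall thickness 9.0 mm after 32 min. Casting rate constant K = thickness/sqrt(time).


K = 9.0 / sqrt(32) = 9.0 / 5.6569 = 1.591 mm/min^0.5

1.591


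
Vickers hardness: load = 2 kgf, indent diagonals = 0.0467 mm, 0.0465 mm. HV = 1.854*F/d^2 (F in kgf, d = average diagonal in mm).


d_avg = (0.0467+0.0465)/2 = 0.0466 mm
HV = 1.854*2/0.0466^2 = 1708

1708


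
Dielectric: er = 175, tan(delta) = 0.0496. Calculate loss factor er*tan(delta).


Loss = 175 * 0.0496 = 8.68

8.68


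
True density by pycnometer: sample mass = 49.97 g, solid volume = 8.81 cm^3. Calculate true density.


TD = 49.97 / 8.81 = 5.672 g/cm^3

5.672


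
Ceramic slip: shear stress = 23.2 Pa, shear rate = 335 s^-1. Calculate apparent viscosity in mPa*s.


eta = tau/gamma * 1000 = 23.2/335 * 1000 = 69.3 mPa*s

69.3


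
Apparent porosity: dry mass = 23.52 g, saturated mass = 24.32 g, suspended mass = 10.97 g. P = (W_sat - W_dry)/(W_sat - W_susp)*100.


P = (24.32 - 23.52) / (24.32 - 10.97) * 100 = 0.8 / 13.35 * 100 = 6.0%

6.0
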